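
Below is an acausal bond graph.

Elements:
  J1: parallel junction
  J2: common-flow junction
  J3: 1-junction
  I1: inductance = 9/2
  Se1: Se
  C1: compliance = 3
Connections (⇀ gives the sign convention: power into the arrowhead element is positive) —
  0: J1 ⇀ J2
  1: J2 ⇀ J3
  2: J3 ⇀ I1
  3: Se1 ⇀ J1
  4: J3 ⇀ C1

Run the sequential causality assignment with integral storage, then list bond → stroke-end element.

β0 stroke→J2
β1 stroke→J3
β2 stroke→I1
β3 stroke→J1
β4 stroke→J3

b3 |J1  (Se1 (Se) sets effort on bond)
b0 |J2  (common-e at J1 fixed by 3)
b1 |J3  (J2: last free bond brings flow in)
b2 |I1  (I1: I, integral causality)
b4 |J3  (common-f at J3 fixed by 2)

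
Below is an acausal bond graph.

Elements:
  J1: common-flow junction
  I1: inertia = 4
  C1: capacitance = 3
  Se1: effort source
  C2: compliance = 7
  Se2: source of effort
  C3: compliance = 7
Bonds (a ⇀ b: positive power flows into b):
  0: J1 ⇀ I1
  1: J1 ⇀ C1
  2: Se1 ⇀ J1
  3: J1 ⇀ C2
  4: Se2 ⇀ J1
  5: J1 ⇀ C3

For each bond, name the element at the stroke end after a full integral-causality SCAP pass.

b2 |J1  (source Se1 imposes e)
b4 |J1  (Se2 (Se) sets effort on bond)
b0 |I1  (I1 integral (f out))
b1 |J1  (common-f at J1 fixed by 0)
b3 |J1  (common-f at J1 fixed by 0)
b5 |J1  (J1 flow already set via bond 0)

bond 0 stroke at I1
bond 1 stroke at J1
bond 2 stroke at J1
bond 3 stroke at J1
bond 4 stroke at J1
bond 5 stroke at J1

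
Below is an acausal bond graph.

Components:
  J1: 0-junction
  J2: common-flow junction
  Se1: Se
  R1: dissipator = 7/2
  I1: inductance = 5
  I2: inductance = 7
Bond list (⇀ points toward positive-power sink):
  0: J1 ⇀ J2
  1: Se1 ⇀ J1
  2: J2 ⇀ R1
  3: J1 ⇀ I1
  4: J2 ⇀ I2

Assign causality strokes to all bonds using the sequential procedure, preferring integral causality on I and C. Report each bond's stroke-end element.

β1 |J1  (source Se1 imposes e)
β0 |J2  (common-e at J1 fixed by 1)
β3 |I1  (J1: bond 1 brought effort, rest push out)
β4 |I2  (I2 outputs flow p/I2)
β2 |J2  (common-f at J2 fixed by 4)

β0 stroke at J2
β1 stroke at J1
β2 stroke at J2
β3 stroke at I1
β4 stroke at I2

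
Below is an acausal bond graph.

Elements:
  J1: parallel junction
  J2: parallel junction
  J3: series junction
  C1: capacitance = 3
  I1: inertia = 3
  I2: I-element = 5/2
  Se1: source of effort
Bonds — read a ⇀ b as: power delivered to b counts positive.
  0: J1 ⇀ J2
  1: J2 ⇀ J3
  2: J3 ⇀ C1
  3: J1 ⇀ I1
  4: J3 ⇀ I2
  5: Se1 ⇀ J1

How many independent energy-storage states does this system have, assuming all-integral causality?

3  (C1, I1, I2 all integral)

b5 |J1  (Se1 fixes effort; stroke away)
b0 |J2  (J1: bond 5 brought effort, rest push out)
b3 |I1  (J1: bond 5 brought effort, rest push out)
b1 |J3  (J2 effort already set via bond 0)
b2 |J3  (C1 integral (e out))
b4 |I2  (closing 1-jn rule on J3)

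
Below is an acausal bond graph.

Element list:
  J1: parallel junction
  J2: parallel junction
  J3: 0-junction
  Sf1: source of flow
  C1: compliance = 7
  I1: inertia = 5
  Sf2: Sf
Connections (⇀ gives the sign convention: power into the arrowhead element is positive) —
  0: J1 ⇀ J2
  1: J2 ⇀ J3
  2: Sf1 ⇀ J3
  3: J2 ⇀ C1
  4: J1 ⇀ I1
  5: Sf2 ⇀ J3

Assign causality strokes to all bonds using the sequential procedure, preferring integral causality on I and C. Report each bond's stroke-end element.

β2 stroke at Sf1  (Sf1 fixes flow; stroke at Sf1)
β5 stroke at Sf2  (Sf2 fixes flow; stroke at Sf2)
β1 stroke at J3  (only one effort-in slot at J3)
β3 stroke at J2  (prefer integral on C1)
β0 stroke at J1  (0-jn J2 has e-setter on 3)
β4 stroke at I1  (common-e at J1 fixed by 0)

#0 stroke at J1
#1 stroke at J3
#2 stroke at Sf1
#3 stroke at J2
#4 stroke at I1
#5 stroke at Sf2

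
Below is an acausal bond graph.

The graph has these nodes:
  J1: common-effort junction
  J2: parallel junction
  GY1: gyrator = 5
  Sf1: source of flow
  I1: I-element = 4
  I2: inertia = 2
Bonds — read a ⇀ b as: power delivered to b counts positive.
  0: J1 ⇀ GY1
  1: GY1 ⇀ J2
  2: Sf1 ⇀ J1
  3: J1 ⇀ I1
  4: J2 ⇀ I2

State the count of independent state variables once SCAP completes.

2  (I1, I2 all integral)

b2 →Sf1  (source Sf1 imposes f)
b3 →I1  (prefer integral on I1)
b0 →J1  (only one effort-in slot at J1)
b1 →J2  (through GY1, causality inverts; strokes same side of GY1)
b4 →I2  (common-e at J2 fixed by 1)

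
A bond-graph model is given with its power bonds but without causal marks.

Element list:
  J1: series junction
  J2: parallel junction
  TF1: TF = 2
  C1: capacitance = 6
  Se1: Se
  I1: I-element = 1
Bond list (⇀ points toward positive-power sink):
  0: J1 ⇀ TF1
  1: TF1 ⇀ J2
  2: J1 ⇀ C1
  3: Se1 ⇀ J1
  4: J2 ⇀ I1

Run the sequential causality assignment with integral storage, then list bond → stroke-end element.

β0 stroke→TF1
β1 stroke→J2
β2 stroke→J1
β3 stroke→J1
β4 stroke→I1

b3 stroke at J1  (source Se1 imposes e)
b2 stroke at J1  (prefer integral on C1)
b0 stroke at TF1  (closing 1-jn rule on J1)
b1 stroke at J2  (TF1: transformer flips bond 0)
b4 stroke at I1  (J2: bond 1 brought effort, rest push out)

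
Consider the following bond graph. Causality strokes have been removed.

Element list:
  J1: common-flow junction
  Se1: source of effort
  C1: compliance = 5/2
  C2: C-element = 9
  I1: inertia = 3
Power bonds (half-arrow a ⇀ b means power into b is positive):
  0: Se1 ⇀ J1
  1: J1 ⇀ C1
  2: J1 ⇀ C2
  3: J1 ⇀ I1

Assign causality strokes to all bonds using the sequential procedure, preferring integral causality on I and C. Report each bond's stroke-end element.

b0 stroke→J1  (Se1 fixes effort; stroke away)
b1 stroke→J1  (C1 outputs effort q/C1)
b2 stroke→J1  (C2 integral (e out))
b3 stroke→I1  (J1 needs exactly one f-in)

b0 |J1
b1 |J1
b2 |J1
b3 |I1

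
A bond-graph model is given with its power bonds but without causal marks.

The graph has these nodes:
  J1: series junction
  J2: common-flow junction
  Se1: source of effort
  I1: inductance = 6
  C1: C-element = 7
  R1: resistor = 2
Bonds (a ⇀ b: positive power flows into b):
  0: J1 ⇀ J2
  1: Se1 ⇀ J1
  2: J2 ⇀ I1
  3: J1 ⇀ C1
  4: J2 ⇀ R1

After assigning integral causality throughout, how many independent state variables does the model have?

β1 →J1  (source Se1 imposes e)
β2 →I1  (I1 outputs flow p/I1)
β0 →J2  (J2: bond 2 brought flow, rest push out)
β4 →J2  (J2: bond 2 brought flow, rest push out)
β3 →J1  (1-jn J1 has f-setter on 0)

2  (C1, I1 all integral)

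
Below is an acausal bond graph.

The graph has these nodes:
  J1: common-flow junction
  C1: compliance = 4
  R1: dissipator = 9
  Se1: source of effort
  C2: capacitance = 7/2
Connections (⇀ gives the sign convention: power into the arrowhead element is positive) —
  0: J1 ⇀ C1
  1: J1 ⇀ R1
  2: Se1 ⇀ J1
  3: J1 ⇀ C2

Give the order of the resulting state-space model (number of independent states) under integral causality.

2  (C1, C2 all integral)

bond 2 stroke→J1  (Se1: effort source, stroke at far end)
bond 0 stroke→J1  (C1 outputs effort q/C1)
bond 3 stroke→J1  (C2: C, integral causality)
bond 1 stroke→R1  (only one flow-in slot at J1)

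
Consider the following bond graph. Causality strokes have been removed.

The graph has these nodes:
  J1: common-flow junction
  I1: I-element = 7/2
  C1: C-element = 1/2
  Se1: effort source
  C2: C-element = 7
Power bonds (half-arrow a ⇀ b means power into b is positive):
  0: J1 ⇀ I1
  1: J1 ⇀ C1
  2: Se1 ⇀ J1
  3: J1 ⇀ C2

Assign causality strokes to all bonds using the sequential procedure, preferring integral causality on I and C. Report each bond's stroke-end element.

bond 0 |I1
bond 1 |J1
bond 2 |J1
bond 3 |J1

β2 |J1  (Se1: effort source, stroke at far end)
β0 |I1  (I1 integral (f out))
β1 |J1  (common-f at J1 fixed by 0)
β3 |J1  (J1 flow already set via bond 0)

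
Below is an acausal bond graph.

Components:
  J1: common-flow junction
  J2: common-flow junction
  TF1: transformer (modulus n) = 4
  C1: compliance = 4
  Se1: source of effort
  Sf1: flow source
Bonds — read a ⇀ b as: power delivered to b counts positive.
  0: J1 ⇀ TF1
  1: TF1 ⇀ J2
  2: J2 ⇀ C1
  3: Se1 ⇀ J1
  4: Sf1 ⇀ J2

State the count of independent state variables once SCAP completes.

β3 stroke at J1  (source Se1 imposes e)
β4 stroke at Sf1  (Sf1 (Sf) sets flow on bond)
β0 stroke at TF1  (closing 1-jn rule on J1)
β1 stroke at J2  (J2: bond 4 brought flow, rest push out)
β2 stroke at J2  (J2: bond 4 brought flow, rest push out)

1  (C1 all integral)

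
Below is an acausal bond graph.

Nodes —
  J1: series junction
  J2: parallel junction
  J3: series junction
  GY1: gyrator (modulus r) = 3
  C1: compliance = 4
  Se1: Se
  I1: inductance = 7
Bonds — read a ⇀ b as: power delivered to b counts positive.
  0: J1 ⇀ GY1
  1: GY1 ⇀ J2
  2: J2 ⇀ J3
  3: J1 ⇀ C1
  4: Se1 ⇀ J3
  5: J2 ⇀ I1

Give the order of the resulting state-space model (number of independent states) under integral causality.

bond 4 stroke at J3  (source Se1 imposes e)
bond 2 stroke at J2  (only one flow-in slot at J3)
bond 1 stroke at GY1  (0-jn J2 has e-setter on 2)
bond 5 stroke at I1  (0-jn J2 has e-setter on 2)
bond 0 stroke at GY1  (through GY1, causality inverts; strokes same side of GY1)
bond 3 stroke at J1  (J1 flow already set via bond 0)

2  (C1, I1 all integral)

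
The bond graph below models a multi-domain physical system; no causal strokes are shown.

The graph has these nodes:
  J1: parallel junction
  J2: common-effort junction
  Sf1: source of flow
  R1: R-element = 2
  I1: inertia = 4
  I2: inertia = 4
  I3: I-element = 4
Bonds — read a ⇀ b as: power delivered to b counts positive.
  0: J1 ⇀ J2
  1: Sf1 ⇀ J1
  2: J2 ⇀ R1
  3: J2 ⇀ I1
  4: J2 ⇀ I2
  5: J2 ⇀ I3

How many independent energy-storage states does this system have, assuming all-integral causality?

3  (I1, I2, I3 all integral)

bond 1 stroke→Sf1  (Sf1: flow source, stroke at near end)
bond 0 stroke→J1  (J1: last free bond brings effort in)
bond 3 stroke→I1  (prefer integral on I1)
bond 4 stroke→I2  (prefer integral on I2)
bond 5 stroke→I3  (I3: I, integral causality)
bond 2 stroke→J2  (J2 needs exactly one e-in)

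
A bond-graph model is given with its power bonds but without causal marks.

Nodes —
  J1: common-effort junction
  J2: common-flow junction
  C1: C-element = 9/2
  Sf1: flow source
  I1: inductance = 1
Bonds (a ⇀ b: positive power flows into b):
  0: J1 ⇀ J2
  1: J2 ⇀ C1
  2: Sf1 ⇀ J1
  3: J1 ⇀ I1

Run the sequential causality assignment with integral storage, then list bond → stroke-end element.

bond 0 →J1
bond 1 →J2
bond 2 →Sf1
bond 3 →I1

b2 stroke→Sf1  (Sf1 fixes flow; stroke at Sf1)
b1 stroke→J2  (prefer integral on C1)
b0 stroke→J1  (closing 1-jn rule on J2)
b3 stroke→I1  (0-jn J1 has e-setter on 0)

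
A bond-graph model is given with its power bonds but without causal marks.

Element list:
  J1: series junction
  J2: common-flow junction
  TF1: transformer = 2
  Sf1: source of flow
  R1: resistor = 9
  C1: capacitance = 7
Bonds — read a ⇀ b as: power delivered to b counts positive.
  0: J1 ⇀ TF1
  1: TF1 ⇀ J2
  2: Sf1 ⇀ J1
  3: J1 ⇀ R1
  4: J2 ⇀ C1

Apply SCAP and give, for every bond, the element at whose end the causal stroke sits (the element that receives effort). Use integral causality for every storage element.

b0 |J1
b1 |TF1
b2 |Sf1
b3 |J1
b4 |J2

bond 2 stroke at Sf1  (Sf1 (Sf) sets flow on bond)
bond 0 stroke at J1  (J1: bond 2 brought flow, rest push out)
bond 3 stroke at J1  (J1: bond 2 brought flow, rest push out)
bond 1 stroke at TF1  (through TF1, causality passes straight; one stroke at TF1)
bond 4 stroke at J2  (1-jn J2 has f-setter on 1)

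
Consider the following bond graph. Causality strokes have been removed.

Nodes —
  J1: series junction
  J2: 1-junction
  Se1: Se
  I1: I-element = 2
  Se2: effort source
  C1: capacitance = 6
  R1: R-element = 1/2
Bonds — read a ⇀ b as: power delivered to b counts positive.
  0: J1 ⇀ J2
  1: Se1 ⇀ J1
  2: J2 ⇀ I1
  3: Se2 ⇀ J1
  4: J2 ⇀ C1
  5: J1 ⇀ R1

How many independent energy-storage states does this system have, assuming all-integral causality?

#1 →J1  (source Se1 imposes e)
#3 →J1  (source Se2 imposes e)
#2 →I1  (prefer integral on I1)
#0 →J2  (J2 flow already set via bond 2)
#4 →J2  (1-jn J2 has f-setter on 2)
#5 →J1  (J1: bond 0 brought flow, rest push out)

2  (C1, I1 all integral)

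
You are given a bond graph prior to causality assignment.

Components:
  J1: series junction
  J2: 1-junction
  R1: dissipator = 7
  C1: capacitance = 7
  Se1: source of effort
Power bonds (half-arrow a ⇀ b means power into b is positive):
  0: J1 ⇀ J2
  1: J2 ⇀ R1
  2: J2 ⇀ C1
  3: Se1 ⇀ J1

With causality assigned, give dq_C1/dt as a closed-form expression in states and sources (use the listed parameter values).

dq_C1/dt = E_Se1/7 - q_C1/49

#3 |J1  (Se1 fixes effort; stroke away)
#0 |J2  (J1: last free bond brings flow in)
#2 |J2  (C1: C, integral causality)
#1 |R1  (only one flow-in slot at J2)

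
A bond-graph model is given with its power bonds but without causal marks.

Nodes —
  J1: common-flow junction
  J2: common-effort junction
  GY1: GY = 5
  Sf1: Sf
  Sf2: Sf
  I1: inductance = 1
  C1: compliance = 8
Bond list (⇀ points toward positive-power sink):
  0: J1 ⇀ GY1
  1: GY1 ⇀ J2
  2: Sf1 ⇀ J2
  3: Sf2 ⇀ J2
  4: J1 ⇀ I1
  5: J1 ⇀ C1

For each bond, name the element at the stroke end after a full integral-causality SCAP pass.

bond 0 →J1
bond 1 →J2
bond 2 →Sf1
bond 3 →Sf2
bond 4 →I1
bond 5 →J1

bond 2 stroke→Sf1  (Sf1 (Sf) sets flow on bond)
bond 3 stroke→Sf2  (source Sf2 imposes f)
bond 1 stroke→J2  (J2 needs exactly one e-in)
bond 0 stroke→J1  (GY1: gyrator matches bond 1)
bond 4 stroke→I1  (I1 integral (f out))
bond 5 stroke→J1  (common-f at J1 fixed by 4)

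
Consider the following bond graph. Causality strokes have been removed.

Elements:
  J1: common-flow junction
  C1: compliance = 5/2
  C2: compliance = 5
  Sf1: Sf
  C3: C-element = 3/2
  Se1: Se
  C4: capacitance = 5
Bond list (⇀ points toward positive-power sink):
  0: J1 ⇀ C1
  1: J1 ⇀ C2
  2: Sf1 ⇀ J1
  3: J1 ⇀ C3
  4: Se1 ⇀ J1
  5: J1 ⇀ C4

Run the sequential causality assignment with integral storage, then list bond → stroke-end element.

b2 |Sf1  (Sf1: flow source, stroke at near end)
b4 |J1  (Se1 fixes effort; stroke away)
b0 |J1  (common-f at J1 fixed by 2)
b1 |J1  (1-jn J1 has f-setter on 2)
b3 |J1  (J1: bond 2 brought flow, rest push out)
b5 |J1  (1-jn J1 has f-setter on 2)

b0 →J1
b1 →J1
b2 →Sf1
b3 →J1
b4 →J1
b5 →J1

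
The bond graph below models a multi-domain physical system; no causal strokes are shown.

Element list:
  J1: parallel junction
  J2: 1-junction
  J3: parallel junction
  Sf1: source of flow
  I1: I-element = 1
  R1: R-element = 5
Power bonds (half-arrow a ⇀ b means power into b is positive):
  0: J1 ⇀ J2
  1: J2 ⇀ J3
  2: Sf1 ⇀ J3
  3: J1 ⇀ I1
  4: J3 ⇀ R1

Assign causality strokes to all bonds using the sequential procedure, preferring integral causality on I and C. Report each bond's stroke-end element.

#0 stroke→J1
#1 stroke→J2
#2 stroke→Sf1
#3 stroke→I1
#4 stroke→J3

β2 →Sf1  (Sf1: flow source, stroke at near end)
β3 →I1  (prefer integral on I1)
β0 →J1  (only one effort-in slot at J1)
β1 →J2  (J2: bond 0 brought flow, rest push out)
β4 →J3  (J3 needs exactly one e-in)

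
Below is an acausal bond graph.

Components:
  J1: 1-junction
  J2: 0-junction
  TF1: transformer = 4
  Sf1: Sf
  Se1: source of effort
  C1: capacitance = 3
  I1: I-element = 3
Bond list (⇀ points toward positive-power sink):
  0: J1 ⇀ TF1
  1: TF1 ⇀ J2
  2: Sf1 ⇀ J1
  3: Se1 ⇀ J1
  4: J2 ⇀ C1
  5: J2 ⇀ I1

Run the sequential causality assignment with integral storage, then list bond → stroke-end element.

#0 stroke at J1
#1 stroke at TF1
#2 stroke at Sf1
#3 stroke at J1
#4 stroke at J2
#5 stroke at I1

β2 →Sf1  (Sf1 fixes flow; stroke at Sf1)
β3 →J1  (Se1: effort source, stroke at far end)
β0 →J1  (common-f at J1 fixed by 2)
β1 →TF1  (through TF1, causality passes straight; one stroke at TF1)
β4 →J2  (C1: C, integral causality)
β5 →I1  (0-jn J2 has e-setter on 4)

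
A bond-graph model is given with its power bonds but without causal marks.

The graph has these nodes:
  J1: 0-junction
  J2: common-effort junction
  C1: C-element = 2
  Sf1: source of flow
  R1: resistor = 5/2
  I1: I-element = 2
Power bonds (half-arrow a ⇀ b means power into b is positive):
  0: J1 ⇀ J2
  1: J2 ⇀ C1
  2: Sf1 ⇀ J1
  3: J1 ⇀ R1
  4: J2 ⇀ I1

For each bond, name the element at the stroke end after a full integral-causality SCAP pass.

b0 →J1
b1 →J2
b2 →Sf1
b3 →R1
b4 →I1

bond 2 stroke at Sf1  (Sf1 fixes flow; stroke at Sf1)
bond 1 stroke at J2  (C1: C, integral causality)
bond 0 stroke at J1  (common-e at J2 fixed by 1)
bond 4 stroke at I1  (0-jn J2 has e-setter on 1)
bond 3 stroke at R1  (J1 effort already set via bond 0)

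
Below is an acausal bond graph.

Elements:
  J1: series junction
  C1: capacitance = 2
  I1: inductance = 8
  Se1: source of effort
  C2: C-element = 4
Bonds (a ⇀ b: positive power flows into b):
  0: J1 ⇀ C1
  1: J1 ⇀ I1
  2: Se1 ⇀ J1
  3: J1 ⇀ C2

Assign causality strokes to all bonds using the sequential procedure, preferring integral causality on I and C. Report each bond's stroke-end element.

b0 stroke→J1
b1 stroke→I1
b2 stroke→J1
b3 stroke→J1

b2 stroke at J1  (source Se1 imposes e)
b0 stroke at J1  (C1: C, integral causality)
b1 stroke at I1  (prefer integral on I1)
b3 stroke at J1  (J1 flow already set via bond 1)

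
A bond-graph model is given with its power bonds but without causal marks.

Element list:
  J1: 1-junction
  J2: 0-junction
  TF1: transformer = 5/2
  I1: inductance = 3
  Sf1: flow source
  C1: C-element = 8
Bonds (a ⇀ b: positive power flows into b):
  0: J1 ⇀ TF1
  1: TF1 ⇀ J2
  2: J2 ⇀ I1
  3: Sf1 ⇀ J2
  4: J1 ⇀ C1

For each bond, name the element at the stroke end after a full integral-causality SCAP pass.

#0 →TF1
#1 →J2
#2 →I1
#3 →Sf1
#4 →J1

b3 |Sf1  (Sf1 (Sf) sets flow on bond)
b2 |I1  (prefer integral on I1)
b1 |J2  (closing 0-jn rule on J2)
b0 |TF1  (through TF1, causality passes straight; one stroke at TF1)
b4 |J1  (J1 flow already set via bond 0)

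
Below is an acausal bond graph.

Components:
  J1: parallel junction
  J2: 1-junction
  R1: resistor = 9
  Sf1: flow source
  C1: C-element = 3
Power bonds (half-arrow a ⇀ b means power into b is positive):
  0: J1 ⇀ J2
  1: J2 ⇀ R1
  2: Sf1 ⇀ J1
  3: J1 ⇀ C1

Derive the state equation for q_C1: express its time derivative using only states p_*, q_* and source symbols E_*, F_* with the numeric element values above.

β2 stroke→Sf1  (source Sf1 imposes f)
β3 stroke→J1  (prefer integral on C1)
β0 stroke→J2  (J1: bond 3 brought effort, rest push out)
β1 stroke→R1  (J2 needs exactly one f-in)

dq_C1/dt = F_Sf1 - q_C1/27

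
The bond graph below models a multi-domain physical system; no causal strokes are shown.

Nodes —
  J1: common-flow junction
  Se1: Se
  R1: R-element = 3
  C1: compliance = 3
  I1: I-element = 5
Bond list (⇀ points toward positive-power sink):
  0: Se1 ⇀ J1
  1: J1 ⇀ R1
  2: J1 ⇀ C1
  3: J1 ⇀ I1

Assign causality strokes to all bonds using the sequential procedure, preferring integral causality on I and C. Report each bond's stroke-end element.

β0 stroke→J1  (Se1 fixes effort; stroke away)
β2 stroke→J1  (C1: C, integral causality)
β3 stroke→I1  (I1 outputs flow p/I1)
β1 stroke→J1  (J1: bond 3 brought flow, rest push out)

b0 stroke at J1
b1 stroke at J1
b2 stroke at J1
b3 stroke at I1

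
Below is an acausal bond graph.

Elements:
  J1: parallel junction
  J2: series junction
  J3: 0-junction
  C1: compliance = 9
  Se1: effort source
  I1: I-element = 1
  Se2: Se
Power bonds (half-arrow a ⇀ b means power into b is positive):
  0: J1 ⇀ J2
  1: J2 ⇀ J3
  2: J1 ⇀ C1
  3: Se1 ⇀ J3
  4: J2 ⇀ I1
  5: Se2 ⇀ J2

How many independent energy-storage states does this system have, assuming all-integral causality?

b3 stroke at J3  (Se1: effort source, stroke at far end)
b5 stroke at J2  (source Se2 imposes e)
b1 stroke at J2  (0-jn J3 has e-setter on 3)
b2 stroke at J1  (prefer integral on C1)
b0 stroke at J2  (J1: bond 2 brought effort, rest push out)
b4 stroke at I1  (J2: last free bond brings flow in)

2  (C1, I1 all integral)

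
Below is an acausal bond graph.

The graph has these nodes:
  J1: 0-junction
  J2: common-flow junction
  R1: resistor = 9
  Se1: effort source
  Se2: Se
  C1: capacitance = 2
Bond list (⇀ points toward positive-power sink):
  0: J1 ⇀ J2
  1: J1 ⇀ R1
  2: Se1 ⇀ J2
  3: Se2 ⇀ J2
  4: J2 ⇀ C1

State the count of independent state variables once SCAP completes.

b2 stroke at J2  (Se1: effort source, stroke at far end)
b3 stroke at J2  (Se2 (Se) sets effort on bond)
b4 stroke at J2  (C1 outputs effort q/C1)
b0 stroke at J1  (J2: last free bond brings flow in)
b1 stroke at R1  (common-e at J1 fixed by 0)

1  (C1 all integral)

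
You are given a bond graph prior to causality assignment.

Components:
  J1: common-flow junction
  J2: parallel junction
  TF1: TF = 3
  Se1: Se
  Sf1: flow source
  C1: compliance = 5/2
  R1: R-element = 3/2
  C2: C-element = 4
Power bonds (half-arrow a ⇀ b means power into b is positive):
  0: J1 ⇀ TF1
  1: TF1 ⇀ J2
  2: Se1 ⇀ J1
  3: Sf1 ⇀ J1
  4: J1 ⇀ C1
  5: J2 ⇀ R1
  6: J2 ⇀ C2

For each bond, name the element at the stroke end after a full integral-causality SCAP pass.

b0 →J1
b1 →TF1
b2 →J1
b3 →Sf1
b4 →J1
b5 →R1
b6 →J2

b2 stroke→J1  (source Se1 imposes e)
b3 stroke→Sf1  (Sf1 fixes flow; stroke at Sf1)
b0 stroke→J1  (J1: bond 3 brought flow, rest push out)
b4 stroke→J1  (J1 flow already set via bond 3)
b1 stroke→TF1  (TF1: transformer flips bond 0)
b6 stroke→J2  (C2: C, integral causality)
b5 stroke→R1  (J2 effort already set via bond 6)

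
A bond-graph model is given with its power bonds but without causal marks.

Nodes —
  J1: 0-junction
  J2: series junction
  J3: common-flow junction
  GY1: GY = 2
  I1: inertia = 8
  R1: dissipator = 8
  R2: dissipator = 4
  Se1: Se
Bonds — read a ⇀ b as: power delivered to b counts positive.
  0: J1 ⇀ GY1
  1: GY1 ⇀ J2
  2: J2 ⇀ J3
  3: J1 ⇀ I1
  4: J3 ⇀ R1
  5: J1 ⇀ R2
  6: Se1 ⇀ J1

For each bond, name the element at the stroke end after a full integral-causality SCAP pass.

bond 0 stroke→GY1
bond 1 stroke→GY1
bond 2 stroke→J2
bond 3 stroke→I1
bond 4 stroke→J3
bond 5 stroke→R2
bond 6 stroke→J1

b6 →J1  (Se1 (Se) sets effort on bond)
b0 →GY1  (J1 effort already set via bond 6)
b3 →I1  (J1: bond 6 brought effort, rest push out)
b5 →R2  (0-jn J1 has e-setter on 6)
b1 →GY1  (GY1: gyrator matches bond 0)
b2 →J2  (1-jn J2 has f-setter on 1)
b4 →J3  (common-f at J3 fixed by 2)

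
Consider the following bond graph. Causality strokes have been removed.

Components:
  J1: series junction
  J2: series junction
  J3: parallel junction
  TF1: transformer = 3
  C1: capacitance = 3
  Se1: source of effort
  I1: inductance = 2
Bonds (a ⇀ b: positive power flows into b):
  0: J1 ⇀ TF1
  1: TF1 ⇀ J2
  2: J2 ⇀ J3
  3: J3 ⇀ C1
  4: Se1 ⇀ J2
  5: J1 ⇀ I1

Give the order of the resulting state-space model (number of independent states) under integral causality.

b4 →J2  (Se1: effort source, stroke at far end)
b3 →J3  (prefer integral on C1)
b2 →J2  (0-jn J3 has e-setter on 3)
b1 →TF1  (J2: last free bond brings flow in)
b0 →J1  (through TF1, causality passes straight; one stroke at TF1)
b5 →I1  (only one flow-in slot at J1)

2  (C1, I1 all integral)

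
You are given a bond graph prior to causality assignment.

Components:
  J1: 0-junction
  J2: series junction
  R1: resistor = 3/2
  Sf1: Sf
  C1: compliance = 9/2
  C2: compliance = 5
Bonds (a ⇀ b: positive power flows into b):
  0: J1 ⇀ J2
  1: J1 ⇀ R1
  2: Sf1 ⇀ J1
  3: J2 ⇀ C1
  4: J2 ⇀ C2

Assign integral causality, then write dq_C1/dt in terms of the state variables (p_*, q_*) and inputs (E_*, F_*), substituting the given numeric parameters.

dq_C1/dt = F_Sf1 - 4*q_C1/27 - 2*q_C2/15

b2 →Sf1  (Sf1 fixes flow; stroke at Sf1)
b3 →J2  (C1 integral (e out))
b4 →J2  (prefer integral on C2)
b0 →J1  (J2 needs exactly one f-in)
b1 →R1  (common-e at J1 fixed by 0)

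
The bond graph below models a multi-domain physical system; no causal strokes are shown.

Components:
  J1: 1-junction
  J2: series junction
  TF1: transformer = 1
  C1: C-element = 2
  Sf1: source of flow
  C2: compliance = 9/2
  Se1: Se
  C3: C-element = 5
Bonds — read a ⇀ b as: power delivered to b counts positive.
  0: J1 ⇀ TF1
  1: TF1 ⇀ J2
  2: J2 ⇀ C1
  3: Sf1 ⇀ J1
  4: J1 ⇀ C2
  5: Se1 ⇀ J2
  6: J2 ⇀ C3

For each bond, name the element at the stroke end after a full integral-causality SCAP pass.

bond 0 stroke at J1
bond 1 stroke at TF1
bond 2 stroke at J2
bond 3 stroke at Sf1
bond 4 stroke at J1
bond 5 stroke at J2
bond 6 stroke at J2

bond 3 stroke at Sf1  (source Sf1 imposes f)
bond 5 stroke at J2  (source Se1 imposes e)
bond 0 stroke at J1  (1-jn J1 has f-setter on 3)
bond 4 stroke at J1  (1-jn J1 has f-setter on 3)
bond 1 stroke at TF1  (TF TF1: opposite of bond 0)
bond 2 stroke at J2  (J2: bond 1 brought flow, rest push out)
bond 6 stroke at J2  (J2 flow already set via bond 1)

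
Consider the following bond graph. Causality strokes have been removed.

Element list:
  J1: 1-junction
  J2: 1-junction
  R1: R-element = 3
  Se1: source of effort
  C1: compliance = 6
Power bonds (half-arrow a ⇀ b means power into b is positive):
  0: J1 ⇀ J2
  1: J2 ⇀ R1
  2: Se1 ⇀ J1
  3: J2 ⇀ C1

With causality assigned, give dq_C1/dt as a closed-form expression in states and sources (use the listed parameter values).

b2 |J1  (source Se1 imposes e)
b0 |J2  (J1 needs exactly one f-in)
b3 |J2  (C1 outputs effort q/C1)
b1 |R1  (J2 needs exactly one f-in)

dq_C1/dt = E_Se1/3 - q_C1/18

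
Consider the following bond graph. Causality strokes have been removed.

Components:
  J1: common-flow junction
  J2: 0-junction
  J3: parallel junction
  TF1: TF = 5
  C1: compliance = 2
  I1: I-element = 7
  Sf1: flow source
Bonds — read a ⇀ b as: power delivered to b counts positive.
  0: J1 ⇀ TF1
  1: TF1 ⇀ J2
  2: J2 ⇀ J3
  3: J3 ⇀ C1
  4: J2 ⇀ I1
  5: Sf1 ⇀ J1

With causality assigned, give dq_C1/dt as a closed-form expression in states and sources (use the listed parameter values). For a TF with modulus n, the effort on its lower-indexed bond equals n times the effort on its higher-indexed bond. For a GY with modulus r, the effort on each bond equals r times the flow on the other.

b5 →Sf1  (source Sf1 imposes f)
b0 →J1  (common-f at J1 fixed by 5)
b1 →TF1  (TF TF1: opposite of bond 0)
b3 →J3  (prefer integral on C1)
b2 →J2  (common-e at J3 fixed by 3)
b4 →I1  (J2 effort already set via bond 2)

dq_C1/dt = 5*F_Sf1 - p_I1/7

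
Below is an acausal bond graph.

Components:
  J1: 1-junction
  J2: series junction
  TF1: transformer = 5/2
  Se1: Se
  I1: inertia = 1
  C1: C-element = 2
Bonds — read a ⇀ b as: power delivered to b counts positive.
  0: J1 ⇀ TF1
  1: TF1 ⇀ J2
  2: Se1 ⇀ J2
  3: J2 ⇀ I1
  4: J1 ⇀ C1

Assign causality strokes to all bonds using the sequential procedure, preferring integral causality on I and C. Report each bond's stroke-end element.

#0 stroke at TF1
#1 stroke at J2
#2 stroke at J2
#3 stroke at I1
#4 stroke at J1

β2 |J2  (Se1 (Se) sets effort on bond)
β3 |I1  (I1 outputs flow p/I1)
β1 |J2  (J2: bond 3 brought flow, rest push out)
β0 |TF1  (through TF1, causality passes straight; one stroke at TF1)
β4 |J1  (J1: bond 0 brought flow, rest push out)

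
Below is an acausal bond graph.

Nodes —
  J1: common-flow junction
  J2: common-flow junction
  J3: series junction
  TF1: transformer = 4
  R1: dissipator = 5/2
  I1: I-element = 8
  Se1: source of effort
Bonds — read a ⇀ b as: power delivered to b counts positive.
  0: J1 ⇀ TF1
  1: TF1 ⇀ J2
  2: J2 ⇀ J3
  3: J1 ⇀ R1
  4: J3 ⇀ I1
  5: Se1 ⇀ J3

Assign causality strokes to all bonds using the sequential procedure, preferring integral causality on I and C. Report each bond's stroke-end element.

#5 stroke→J3  (Se1 fixes effort; stroke away)
#4 stroke→I1  (I1 integral (f out))
#2 stroke→J3  (1-jn J3 has f-setter on 4)
#1 stroke→J2  (J2: bond 2 brought flow, rest push out)
#0 stroke→TF1  (through TF1, causality passes straight; one stroke at TF1)
#3 stroke→J1  (common-f at J1 fixed by 0)

β0 |TF1
β1 |J2
β2 |J3
β3 |J1
β4 |I1
β5 |J3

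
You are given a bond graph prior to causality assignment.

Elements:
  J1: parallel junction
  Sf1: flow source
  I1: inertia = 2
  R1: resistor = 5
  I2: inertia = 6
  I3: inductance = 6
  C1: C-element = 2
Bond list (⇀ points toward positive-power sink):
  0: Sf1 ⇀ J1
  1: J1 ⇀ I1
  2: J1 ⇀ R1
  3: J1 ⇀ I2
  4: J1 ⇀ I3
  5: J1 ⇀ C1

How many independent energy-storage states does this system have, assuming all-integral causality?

bond 0 →Sf1  (source Sf1 imposes f)
bond 1 →I1  (prefer integral on I1)
bond 3 →I2  (prefer integral on I2)
bond 4 →I3  (I3 outputs flow p/I3)
bond 5 →J1  (C1: C, integral causality)
bond 2 →R1  (J1: bond 5 brought effort, rest push out)

4  (C1, I1, I2, I3 all integral)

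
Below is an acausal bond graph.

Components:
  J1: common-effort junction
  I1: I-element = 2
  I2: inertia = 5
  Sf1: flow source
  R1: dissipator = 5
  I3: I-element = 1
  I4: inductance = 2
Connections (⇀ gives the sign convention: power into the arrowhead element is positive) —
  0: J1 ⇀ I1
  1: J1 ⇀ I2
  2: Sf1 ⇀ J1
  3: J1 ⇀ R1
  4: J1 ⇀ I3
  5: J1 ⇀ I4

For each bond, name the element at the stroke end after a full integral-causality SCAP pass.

#2 stroke→Sf1  (source Sf1 imposes f)
#0 stroke→I1  (prefer integral on I1)
#1 stroke→I2  (I2 outputs flow p/I2)
#4 stroke→I3  (I3: I, integral causality)
#5 stroke→I4  (I4: I, integral causality)
#3 stroke→J1  (J1: last free bond brings effort in)

bond 0 →I1
bond 1 →I2
bond 2 →Sf1
bond 3 →J1
bond 4 →I3
bond 5 →I4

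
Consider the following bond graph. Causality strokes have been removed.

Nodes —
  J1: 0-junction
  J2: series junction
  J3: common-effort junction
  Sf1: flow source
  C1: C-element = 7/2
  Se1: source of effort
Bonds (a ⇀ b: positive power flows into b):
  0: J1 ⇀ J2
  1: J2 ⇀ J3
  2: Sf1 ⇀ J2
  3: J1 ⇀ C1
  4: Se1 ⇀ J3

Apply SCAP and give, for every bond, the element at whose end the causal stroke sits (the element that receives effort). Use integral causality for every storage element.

β0 stroke at J2
β1 stroke at J2
β2 stroke at Sf1
β3 stroke at J1
β4 stroke at J3

#2 →Sf1  (source Sf1 imposes f)
#4 →J3  (Se1: effort source, stroke at far end)
#0 →J2  (J2: bond 2 brought flow, rest push out)
#1 →J2  (common-f at J2 fixed by 2)
#3 →J1  (only one effort-in slot at J1)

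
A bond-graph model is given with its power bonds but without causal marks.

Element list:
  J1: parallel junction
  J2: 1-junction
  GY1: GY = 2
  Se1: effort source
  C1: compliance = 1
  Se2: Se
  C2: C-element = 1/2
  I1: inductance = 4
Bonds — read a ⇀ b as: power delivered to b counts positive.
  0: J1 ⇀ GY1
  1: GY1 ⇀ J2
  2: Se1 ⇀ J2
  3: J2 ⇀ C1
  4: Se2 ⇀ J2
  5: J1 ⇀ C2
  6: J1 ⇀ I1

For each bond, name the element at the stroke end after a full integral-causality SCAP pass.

β0 |GY1
β1 |GY1
β2 |J2
β3 |J2
β4 |J2
β5 |J1
β6 |I1

β2 →J2  (Se1 (Se) sets effort on bond)
β4 →J2  (Se2 (Se) sets effort on bond)
β3 →J2  (C1: C, integral causality)
β1 →GY1  (only one flow-in slot at J2)
β0 →GY1  (GY1 both-in/both-out from 1)
β5 →J1  (C2: C, integral causality)
β6 →I1  (common-e at J1 fixed by 5)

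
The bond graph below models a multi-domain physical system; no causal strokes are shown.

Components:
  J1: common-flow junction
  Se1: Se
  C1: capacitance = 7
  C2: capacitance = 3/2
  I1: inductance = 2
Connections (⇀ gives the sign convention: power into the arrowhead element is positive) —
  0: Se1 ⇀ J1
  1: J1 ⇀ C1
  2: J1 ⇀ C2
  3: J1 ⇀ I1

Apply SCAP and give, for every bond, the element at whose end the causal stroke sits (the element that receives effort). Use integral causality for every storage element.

b0 |J1
b1 |J1
b2 |J1
b3 |I1

b0 stroke→J1  (Se1: effort source, stroke at far end)
b1 stroke→J1  (C1 outputs effort q/C1)
b2 stroke→J1  (C2 outputs effort q/C2)
b3 stroke→I1  (J1 needs exactly one f-in)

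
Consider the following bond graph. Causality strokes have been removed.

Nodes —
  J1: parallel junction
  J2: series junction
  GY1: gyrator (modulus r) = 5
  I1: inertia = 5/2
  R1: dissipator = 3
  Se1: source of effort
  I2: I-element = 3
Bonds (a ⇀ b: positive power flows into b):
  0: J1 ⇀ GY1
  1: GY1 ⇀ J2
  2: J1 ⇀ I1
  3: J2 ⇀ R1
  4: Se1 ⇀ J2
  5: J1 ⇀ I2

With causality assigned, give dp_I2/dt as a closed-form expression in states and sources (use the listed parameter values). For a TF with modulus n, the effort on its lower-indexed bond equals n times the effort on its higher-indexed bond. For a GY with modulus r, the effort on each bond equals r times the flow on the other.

dp_I2/dt = 5*E_Se1/3 - 10*p_I1/3 - 25*p_I2/9

β4 stroke→J2  (Se1 fixes effort; stroke away)
β2 stroke→I1  (I1 integral (f out))
β5 stroke→I2  (I2 outputs flow p/I2)
β0 stroke→J1  (J1 needs exactly one e-in)
β1 stroke→J2  (GY GY1: same side as bond 0)
β3 stroke→R1  (J2 needs exactly one f-in)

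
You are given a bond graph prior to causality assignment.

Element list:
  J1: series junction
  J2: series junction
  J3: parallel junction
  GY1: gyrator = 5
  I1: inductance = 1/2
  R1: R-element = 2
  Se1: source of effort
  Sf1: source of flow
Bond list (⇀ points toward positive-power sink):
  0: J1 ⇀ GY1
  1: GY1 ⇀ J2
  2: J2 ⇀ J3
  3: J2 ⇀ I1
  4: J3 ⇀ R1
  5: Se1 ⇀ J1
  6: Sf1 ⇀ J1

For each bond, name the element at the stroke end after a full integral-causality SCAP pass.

β0 stroke→J1
β1 stroke→J2
β2 stroke→J2
β3 stroke→I1
β4 stroke→J3
β5 stroke→J1
β6 stroke→Sf1

β5 stroke at J1  (Se1: effort source, stroke at far end)
β6 stroke at Sf1  (source Sf1 imposes f)
β0 stroke at J1  (J1 flow already set via bond 6)
β1 stroke at J2  (through GY1, causality inverts; strokes same side of GY1)
β3 stroke at I1  (I1: I, integral causality)
β2 stroke at J2  (J2 flow already set via bond 3)
β4 stroke at J3  (J3: last free bond brings effort in)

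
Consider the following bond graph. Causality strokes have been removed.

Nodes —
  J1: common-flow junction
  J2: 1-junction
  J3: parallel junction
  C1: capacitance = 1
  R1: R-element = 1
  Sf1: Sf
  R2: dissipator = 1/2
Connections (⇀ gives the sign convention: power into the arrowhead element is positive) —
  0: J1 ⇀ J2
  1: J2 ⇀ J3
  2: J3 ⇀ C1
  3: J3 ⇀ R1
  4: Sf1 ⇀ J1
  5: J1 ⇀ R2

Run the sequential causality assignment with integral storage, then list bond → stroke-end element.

#4 →Sf1  (source Sf1 imposes f)
#0 →J1  (1-jn J1 has f-setter on 4)
#5 →J1  (J1: bond 4 brought flow, rest push out)
#1 →J2  (common-f at J2 fixed by 0)
#2 →J3  (C1: C, integral causality)
#3 →R1  (J3: bond 2 brought effort, rest push out)

#0 |J1
#1 |J2
#2 |J3
#3 |R1
#4 |Sf1
#5 |J1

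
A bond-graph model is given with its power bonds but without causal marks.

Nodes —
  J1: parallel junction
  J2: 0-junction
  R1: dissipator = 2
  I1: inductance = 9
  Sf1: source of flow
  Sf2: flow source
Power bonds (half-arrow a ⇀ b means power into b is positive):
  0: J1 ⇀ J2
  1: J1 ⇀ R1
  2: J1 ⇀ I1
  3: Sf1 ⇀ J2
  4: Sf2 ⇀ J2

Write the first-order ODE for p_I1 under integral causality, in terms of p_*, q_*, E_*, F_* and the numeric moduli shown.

β3 →Sf1  (source Sf1 imposes f)
β4 →Sf2  (Sf2: flow source, stroke at near end)
β0 →J2  (J2 needs exactly one e-in)
β2 →I1  (I1 outputs flow p/I1)
β1 →J1  (only one effort-in slot at J1)

dp_I1/dt = 2*F_Sf1 + 2*F_Sf2 - 2*p_I1/9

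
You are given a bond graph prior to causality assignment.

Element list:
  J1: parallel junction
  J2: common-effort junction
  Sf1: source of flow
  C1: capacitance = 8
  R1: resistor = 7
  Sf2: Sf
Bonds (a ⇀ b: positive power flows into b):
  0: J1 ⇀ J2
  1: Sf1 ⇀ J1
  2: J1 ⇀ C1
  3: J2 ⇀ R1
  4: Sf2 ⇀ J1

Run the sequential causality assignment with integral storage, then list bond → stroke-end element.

bond 1 stroke→Sf1  (source Sf1 imposes f)
bond 4 stroke→Sf2  (source Sf2 imposes f)
bond 2 stroke→J1  (C1: C, integral causality)
bond 0 stroke→J2  (J1: bond 2 brought effort, rest push out)
bond 3 stroke→R1  (J2: bond 0 brought effort, rest push out)

#0 |J2
#1 |Sf1
#2 |J1
#3 |R1
#4 |Sf2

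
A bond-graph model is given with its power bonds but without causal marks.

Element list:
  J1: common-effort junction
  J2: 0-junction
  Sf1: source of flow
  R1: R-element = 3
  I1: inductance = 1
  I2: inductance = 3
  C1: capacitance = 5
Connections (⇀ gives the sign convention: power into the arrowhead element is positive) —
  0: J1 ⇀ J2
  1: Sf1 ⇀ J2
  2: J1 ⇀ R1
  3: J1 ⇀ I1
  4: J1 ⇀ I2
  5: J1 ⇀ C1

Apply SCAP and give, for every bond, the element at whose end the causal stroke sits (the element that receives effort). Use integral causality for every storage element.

β0 stroke→J2
β1 stroke→Sf1
β2 stroke→R1
β3 stroke→I1
β4 stroke→I2
β5 stroke→J1

β1 |Sf1  (Sf1 fixes flow; stroke at Sf1)
β0 |J2  (J2: last free bond brings effort in)
β3 |I1  (prefer integral on I1)
β4 |I2  (I2 outputs flow p/I2)
β5 |J1  (C1: C, integral causality)
β2 |R1  (0-jn J1 has e-setter on 5)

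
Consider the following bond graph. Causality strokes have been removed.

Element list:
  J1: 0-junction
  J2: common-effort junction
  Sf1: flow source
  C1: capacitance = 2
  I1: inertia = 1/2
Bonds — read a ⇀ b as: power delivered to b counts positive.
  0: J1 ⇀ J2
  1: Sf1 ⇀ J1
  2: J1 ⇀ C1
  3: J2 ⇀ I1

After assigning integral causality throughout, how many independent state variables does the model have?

2  (C1, I1 all integral)

#1 stroke→Sf1  (Sf1: flow source, stroke at near end)
#2 stroke→J1  (prefer integral on C1)
#0 stroke→J2  (0-jn J1 has e-setter on 2)
#3 stroke→I1  (0-jn J2 has e-setter on 0)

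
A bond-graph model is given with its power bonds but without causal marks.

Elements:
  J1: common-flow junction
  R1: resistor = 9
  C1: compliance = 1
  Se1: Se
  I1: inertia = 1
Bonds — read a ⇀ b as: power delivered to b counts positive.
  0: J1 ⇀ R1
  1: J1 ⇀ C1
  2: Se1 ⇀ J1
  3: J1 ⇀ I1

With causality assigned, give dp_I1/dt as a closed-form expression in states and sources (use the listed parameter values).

dp_I1/dt = E_Se1 - 9*p_I1 - q_C1

β2 stroke at J1  (Se1 fixes effort; stroke away)
β1 stroke at J1  (C1: C, integral causality)
β3 stroke at I1  (I1 integral (f out))
β0 stroke at J1  (J1 flow already set via bond 3)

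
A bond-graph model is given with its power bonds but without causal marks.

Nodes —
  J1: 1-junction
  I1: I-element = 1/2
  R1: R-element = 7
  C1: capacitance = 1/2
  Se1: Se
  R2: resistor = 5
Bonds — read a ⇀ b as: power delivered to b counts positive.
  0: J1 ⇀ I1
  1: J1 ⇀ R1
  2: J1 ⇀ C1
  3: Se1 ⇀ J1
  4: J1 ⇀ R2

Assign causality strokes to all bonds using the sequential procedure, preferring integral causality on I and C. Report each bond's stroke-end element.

β3 stroke at J1  (Se1 (Se) sets effort on bond)
β0 stroke at I1  (I1 outputs flow p/I1)
β1 stroke at J1  (common-f at J1 fixed by 0)
β2 stroke at J1  (common-f at J1 fixed by 0)
β4 stroke at J1  (J1: bond 0 brought flow, rest push out)

bond 0 stroke→I1
bond 1 stroke→J1
bond 2 stroke→J1
bond 3 stroke→J1
bond 4 stroke→J1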